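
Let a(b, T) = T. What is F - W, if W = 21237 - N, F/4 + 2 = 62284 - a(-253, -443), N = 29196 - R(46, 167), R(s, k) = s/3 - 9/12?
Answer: 3106133/12 ≈ 2.5884e+5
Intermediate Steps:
R(s, k) = -¾ + s/3 (R(s, k) = s*(⅓) - 9*1/12 = s/3 - ¾ = -¾ + s/3)
N = 350177/12 (N = 29196 - (-¾ + (⅓)*46) = 29196 - (-¾ + 46/3) = 29196 - 1*175/12 = 29196 - 175/12 = 350177/12 ≈ 29181.)
F = 250900 (F = -8 + 4*(62284 - 1*(-443)) = -8 + 4*(62284 + 443) = -8 + 4*62727 = -8 + 250908 = 250900)
W = -95333/12 (W = 21237 - 1*350177/12 = 21237 - 350177/12 = -95333/12 ≈ -7944.4)
F - W = 250900 - 1*(-95333/12) = 250900 + 95333/12 = 3106133/12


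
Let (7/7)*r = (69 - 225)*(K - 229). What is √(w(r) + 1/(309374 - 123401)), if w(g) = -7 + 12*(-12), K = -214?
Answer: 11*I*√43160985786/185973 ≈ 12.288*I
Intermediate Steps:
r = 69108 (r = (69 - 225)*(-214 - 229) = -156*(-443) = 69108)
w(g) = -151 (w(g) = -7 - 144 = -151)
√(w(r) + 1/(309374 - 123401)) = √(-151 + 1/(309374 - 123401)) = √(-151 + 1/185973) = √(-28081922/185973) = 11*I*√43160985786/185973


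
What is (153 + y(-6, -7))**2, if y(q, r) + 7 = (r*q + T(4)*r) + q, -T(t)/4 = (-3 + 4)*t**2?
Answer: 396900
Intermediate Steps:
T(t) = -4*t**2 (T(t) = -4*(-3 + 4)*t**2 = -4*t**2)
y(q, r) = -7 + q - 64*r + q*r (y(q, r) = -7 + ((r*q + (-4*4**2)*r) + q) = -7 + ((q*r + (-4*16)*r) + q) = -7 + ((q*r - 64*r) + q) = -7 + ((-64*r + q*r) + q) = -7 + (q - 64*r + q*r) = -7 + q - 64*r + q*r)
(153 + y(-6, -7))**2 = (153 + (-7 - 6 - 64*(-7) - 6*(-7)))**2 = (153 + (-7 - 6 + 448 + 42))**2 = (153 + 477)**2 = 630**2 = 396900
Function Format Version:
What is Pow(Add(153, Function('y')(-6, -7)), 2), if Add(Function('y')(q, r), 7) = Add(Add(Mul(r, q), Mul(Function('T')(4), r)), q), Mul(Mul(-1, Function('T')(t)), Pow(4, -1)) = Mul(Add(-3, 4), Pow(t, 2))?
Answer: 396900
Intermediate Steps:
Function('T')(t) = Mul(-4, Pow(t, 2)) (Function('T')(t) = Mul(-4, Mul(Add(-3, 4), Pow(t, 2))) = Mul(-4, Mul(1, Pow(t, 2))) = Mul(-4, Pow(t, 2)))
Function('y')(q, r) = Add(-7, q, Mul(-64, r), Mul(q, r)) (Function('y')(q, r) = Add(-7, Add(Add(Mul(r, q), Mul(Mul(-4, Pow(4, 2)), r)), q)) = Add(-7, Add(Add(Mul(q, r), Mul(Mul(-4, 16), r)), q)) = Add(-7, Add(Add(Mul(q, r), Mul(-64, r)), q)) = Add(-7, Add(Add(Mul(-64, r), Mul(q, r)), q)) = Add(-7, Add(q, Mul(-64, r), Mul(q, r))) = Add(-7, q, Mul(-64, r), Mul(q, r)))
Pow(Add(153, Function('y')(-6, -7)), 2) = Pow(Add(153, Add(-7, -6, Mul(-64, -7), Mul(-6, -7))), 2) = Pow(Add(153, Add(-7, -6, 448, 42)), 2) = Pow(Add(153, 477), 2) = Pow(630, 2) = 396900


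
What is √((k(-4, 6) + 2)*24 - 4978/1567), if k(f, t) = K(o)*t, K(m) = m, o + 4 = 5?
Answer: √463653362/1567 ≈ 13.741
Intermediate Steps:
o = 1 (o = -4 + 5 = 1)
k(f, t) = t (k(f, t) = 1*t = t)
√((k(-4, 6) + 2)*24 - 4978/1567) = √((6 + 2)*24 - 4978/1567) = √(8*24 - 4978*1/1567) = √(192 - 4978/1567) = √(295886/1567) = √463653362/1567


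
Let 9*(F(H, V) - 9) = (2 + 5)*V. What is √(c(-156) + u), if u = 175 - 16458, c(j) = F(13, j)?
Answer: I*√147558/3 ≈ 128.04*I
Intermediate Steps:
F(H, V) = 9 + 7*V/9 (F(H, V) = 9 + ((2 + 5)*V)/9 = 9 + (7*V)/9 = 9 + 7*V/9)
c(j) = 9 + 7*j/9
u = -16283
√(c(-156) + u) = √((9 + (7/9)*(-156)) - 16283) = √((9 - 364/3) - 16283) = √(-337/3 - 16283) = √(-49186/3) = I*√147558/3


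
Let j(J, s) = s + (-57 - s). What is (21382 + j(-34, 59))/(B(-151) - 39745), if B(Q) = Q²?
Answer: -21325/16944 ≈ -1.2586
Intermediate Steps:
j(J, s) = -57
(21382 + j(-34, 59))/(B(-151) - 39745) = (21382 - 57)/((-151)² - 39745) = 21325/(22801 - 39745) = 21325/(-16944) = 21325*(-1/16944) = -21325/16944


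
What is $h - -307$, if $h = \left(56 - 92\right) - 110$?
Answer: $161$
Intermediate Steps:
$h = -146$ ($h = -36 - 110 = -146$)
$h - -307 = -146 - -307 = -146 + 307 = 161$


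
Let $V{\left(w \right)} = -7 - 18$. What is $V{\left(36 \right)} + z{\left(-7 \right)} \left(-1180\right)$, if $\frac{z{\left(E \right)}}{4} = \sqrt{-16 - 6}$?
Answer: $-25 - 4720 i \sqrt{22} \approx -25.0 - 22139.0 i$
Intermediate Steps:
$z{\left(E \right)} = 4 i \sqrt{22}$ ($z{\left(E \right)} = 4 \sqrt{-16 - 6} = 4 \sqrt{-22} = 4 i \sqrt{22}$)
$V{\left(w \right)} = -25$
$V{\left(36 \right)} + z{\left(-7 \right)} \left(-1180\right) = -25 + 4 i \sqrt{22} \left(-1180\right) = -25 - 4720 i \sqrt{22}$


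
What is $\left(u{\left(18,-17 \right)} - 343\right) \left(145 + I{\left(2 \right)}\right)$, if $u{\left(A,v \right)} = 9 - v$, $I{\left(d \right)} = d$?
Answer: $-46599$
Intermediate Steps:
$\left(u{\left(18,-17 \right)} - 343\right) \left(145 + I{\left(2 \right)}\right) = \left(\left(9 - -17\right) - 343\right) \left(145 + 2\right) = \left(\left(9 + 17\right) - 343\right) 147 = \left(26 - 343\right) 147 = \left(-317\right) 147 = -46599$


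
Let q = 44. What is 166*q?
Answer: 7304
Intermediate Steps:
166*q = 166*44 = 7304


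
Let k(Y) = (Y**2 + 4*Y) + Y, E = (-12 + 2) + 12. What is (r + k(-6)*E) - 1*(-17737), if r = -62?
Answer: 17687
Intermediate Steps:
E = 2 (E = -10 + 12 = 2)
k(Y) = Y**2 + 5*Y
(r + k(-6)*E) - 1*(-17737) = (-62 - 6*(5 - 6)*2) - 1*(-17737) = (-62 - 6*(-1)*2) + 17737 = (-62 + 6*2) + 17737 = (-62 + 12) + 17737 = -50 + 17737 = 17687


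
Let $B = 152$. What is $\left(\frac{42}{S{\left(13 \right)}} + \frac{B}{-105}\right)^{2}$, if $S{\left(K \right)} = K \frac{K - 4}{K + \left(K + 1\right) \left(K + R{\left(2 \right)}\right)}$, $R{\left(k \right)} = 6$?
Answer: $\frac{18153250756}{1863225} \approx 9742.9$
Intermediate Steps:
$S{\left(K \right)} = \frac{K \left(-4 + K\right)}{K + \left(1 + K\right) \left(6 + K\right)}$ ($S{\left(K \right)} = K \frac{K - 4}{K + \left(K + 1\right) \left(K + 6\right)} = K \frac{-4 + K}{K + \left(1 + K\right) \left(6 + K\right)} = \frac{K \left(-4 + K\right)}{K + \left(1 + K\right) \left(6 + K\right)}$)
$\left(\frac{42}{S{\left(13 \right)}} + \frac{B}{-105}\right)^{2} = \left(\frac{42}{13 \frac{1}{6 + 13^{2} + 8 \cdot 13} \left(-4 + 13\right)} + \frac{152}{-105}\right)^{2} = \left(\frac{42}{13 \frac{1}{6 + 169 + 104} \cdot 9} + 152 \left(- \frac{1}{105}\right)\right)^{2} = \left(\frac{42}{13 \cdot \frac{1}{279} \cdot 9} - \frac{152}{105}\right)^{2} = \left(\frac{42}{\frac{13}{31}} - \frac{152}{105}\right)^{2} = \left(42 \cdot \frac{31}{13} - \frac{152}{105}\right)^{2} = \left(\frac{1302}{13} - \frac{152}{105}\right)^{2} = \left(\frac{134734}{1365}\right)^{2} = \frac{18153250756}{1863225}$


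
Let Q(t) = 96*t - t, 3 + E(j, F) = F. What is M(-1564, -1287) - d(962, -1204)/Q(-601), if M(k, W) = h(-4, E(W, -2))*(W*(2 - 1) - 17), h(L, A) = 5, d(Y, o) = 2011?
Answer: -372257389/57095 ≈ -6520.0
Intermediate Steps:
E(j, F) = -3 + F
Q(t) = 95*t
M(k, W) = -85 + 5*W (M(k, W) = 5*(W*(2 - 1) - 17) = 5*(W*1 - 17) = 5*(W - 17) = 5*(-17 + W) = -85 + 5*W)
M(-1564, -1287) - d(962, -1204)/Q(-601) = (-85 + 5*(-1287)) - 2011/(95*(-601)) = (-85 - 6435) - 2011/(-57095) = -6520 - 2011*(-1)/57095 = -6520 - 1*(-2011/57095) = -6520 + 2011/57095 = -372257389/57095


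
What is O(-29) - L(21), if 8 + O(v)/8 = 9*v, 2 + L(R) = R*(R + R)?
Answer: -3032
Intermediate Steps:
L(R) = -2 + 2*R**2 (L(R) = -2 + R*(R + R) = -2 + R*(2*R) = -2 + 2*R**2)
O(v) = -64 + 72*v (O(v) = -64 + 8*(9*v) = -64 + 72*v)
O(-29) - L(21) = (-64 + 72*(-29)) - (-2 + 2*21**2) = (-64 - 2088) - (-2 + 2*441) = -2152 - (-2 + 882) = -2152 - 1*880 = -2152 - 880 = -3032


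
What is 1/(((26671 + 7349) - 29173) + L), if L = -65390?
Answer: -1/60543 ≈ -1.6517e-5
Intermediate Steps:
1/(((26671 + 7349) - 29173) + L) = 1/(((26671 + 7349) - 29173) - 65390) = 1/((34020 - 29173) - 65390) = 1/(4847 - 65390) = 1/(-60543) = -1/60543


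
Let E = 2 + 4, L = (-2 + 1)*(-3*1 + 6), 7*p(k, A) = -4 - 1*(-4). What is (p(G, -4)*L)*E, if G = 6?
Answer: 0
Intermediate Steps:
p(k, A) = 0 (p(k, A) = (-4 - 1*(-4))/7 = (-4 + 4)/7 = (⅐)*0 = 0)
L = -3 (L = -(-3 + 6) = -1*3 = -3)
E = 6
(p(G, -4)*L)*E = (0*(-3))*6 = 0*6 = 0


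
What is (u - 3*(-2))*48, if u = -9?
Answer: -144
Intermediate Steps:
(u - 3*(-2))*48 = (-9 - 3*(-2))*48 = (-9 + 6)*48 = -3*48 = -144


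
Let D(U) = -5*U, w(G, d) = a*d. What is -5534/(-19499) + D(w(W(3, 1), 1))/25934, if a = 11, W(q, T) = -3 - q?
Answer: 142446311/505687066 ≈ 0.28169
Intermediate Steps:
w(G, d) = 11*d
-5534/(-19499) + D(w(W(3, 1), 1))/25934 = -5534/(-19499) - 55/25934 = -5534*(-1/19499) - 5*11*(1/25934) = 5534/19499 - 55*1/25934 = 5534/19499 - 55/25934 = 142446311/505687066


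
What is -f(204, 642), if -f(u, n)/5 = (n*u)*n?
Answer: 420407280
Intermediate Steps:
f(u, n) = -5*u*n² (f(u, n) = -5*n*u*n = -5*u*n²)
-f(204, 642) = -(-5)*204*642² = -(-5)*204*412164 = -1*(-420407280) = 420407280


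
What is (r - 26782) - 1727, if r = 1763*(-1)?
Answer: -30272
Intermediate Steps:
r = -1763
(r - 26782) - 1727 = (-1763 - 26782) - 1727 = -28545 - 1727 = -30272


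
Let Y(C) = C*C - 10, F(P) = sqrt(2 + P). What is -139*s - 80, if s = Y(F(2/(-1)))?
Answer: 1310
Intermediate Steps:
Y(C) = -10 + C**2 (Y(C) = C**2 - 10 = -10 + C**2)
s = -10 (s = -10 + (sqrt(2 + 2/(-1)))**2 = -10 + (sqrt(2 + 2*(-1)))**2 = -10 + (sqrt(2 - 2))**2 = -10 + (sqrt(0))**2 = -10 + 0**2 = -10 + 0 = -10)
-139*s - 80 = -139*(-10) - 80 = 1390 - 80 = 1310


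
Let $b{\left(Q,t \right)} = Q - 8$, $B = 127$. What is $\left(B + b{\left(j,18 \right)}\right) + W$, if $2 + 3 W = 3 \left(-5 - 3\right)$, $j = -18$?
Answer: $\frac{277}{3} \approx 92.333$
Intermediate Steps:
$b{\left(Q,t \right)} = -8 + Q$
$W = - \frac{26}{3}$ ($W = - \frac{2}{3} + \frac{3 \left(-5 - 3\right)}{3} = - \frac{2}{3} + \frac{3 \left(-8\right)}{3} = - \frac{2}{3} + \frac{1}{3} \left(-24\right) = - \frac{2}{3} - 8 = - \frac{26}{3} \approx -8.6667$)
$\left(B + b{\left(j,18 \right)}\right) + W = \left(127 - 26\right) - \frac{26}{3} = 101 - \frac{26}{3} = \frac{277}{3}$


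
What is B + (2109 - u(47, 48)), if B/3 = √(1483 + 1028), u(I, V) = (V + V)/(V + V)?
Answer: 2108 + 27*√31 ≈ 2258.3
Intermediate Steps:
u(I, V) = 1 (u(I, V) = (2*V)/((2*V)) = (2*V)*(1/(2*V)) = 1)
B = 27*√31 (B = 3*√(1483 + 1028) = 3*√2511 = 3*(9*√31) = 27*√31 ≈ 150.33)
B + (2109 - u(47, 48)) = 27*√31 + (2109 - 1*1) = 27*√31 + (2109 - 1) = 27*√31 + 2108 = 2108 + 27*√31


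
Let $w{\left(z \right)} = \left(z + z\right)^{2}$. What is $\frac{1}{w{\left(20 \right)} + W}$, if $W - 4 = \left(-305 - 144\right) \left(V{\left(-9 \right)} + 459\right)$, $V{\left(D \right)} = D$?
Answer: $- \frac{1}{200446} \approx -4.9889 \cdot 10^{-6}$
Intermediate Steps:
$w{\left(z \right)} = 4 z^{2}$ ($w{\left(z \right)} = \left(2 z\right)^{2} = 4 z^{2}$)
$W = -202046$ ($W = 4 + \left(-305 - 144\right) \left(-9 + 459\right) = 4 - 202050 = -202046$)
$\frac{1}{w{\left(20 \right)} + W} = \frac{1}{4 \cdot 20^{2} - 202046} = \frac{1}{4 \cdot 400 - 202046} = \frac{1}{1600 - 202046} = \frac{1}{-200446} = - \frac{1}{200446}$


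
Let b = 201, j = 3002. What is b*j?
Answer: 603402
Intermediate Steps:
b*j = 201*3002 = 603402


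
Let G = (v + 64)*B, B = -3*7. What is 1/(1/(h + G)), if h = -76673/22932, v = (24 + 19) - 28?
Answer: -38120861/22932 ≈ -1662.3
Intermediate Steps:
v = 15 (v = 43 - 28 = 15)
h = -76673/22932 (h = -76673*1/22932 = -76673/22932 ≈ -3.3435)
B = -21
G = -1659 (G = (15 + 64)*(-21) = 79*(-21) = -1659)
1/(1/(h + G)) = 1/(1/(-76673/22932 - 1659)) = 1/(1/(-38120861/22932)) = 1/(-22932/38120861) = -38120861/22932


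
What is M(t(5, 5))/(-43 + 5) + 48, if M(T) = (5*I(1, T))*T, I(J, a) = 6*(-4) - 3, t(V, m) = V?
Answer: 2499/38 ≈ 65.763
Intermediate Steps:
I(J, a) = -27 (I(J, a) = -24 - 3 = -27)
M(T) = -135*T (M(T) = (5*(-27))*T = -135*T)
M(t(5, 5))/(-43 + 5) + 48 = (-135*5)/(-43 + 5) + 48 = -675/(-38) + 48 = -675*(-1/38) + 48 = 675/38 + 48 = 2499/38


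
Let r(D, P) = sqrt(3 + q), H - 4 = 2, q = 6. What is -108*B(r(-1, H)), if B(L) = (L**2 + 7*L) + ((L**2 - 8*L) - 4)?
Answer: -1188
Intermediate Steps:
H = 6 (H = 4 + 2 = 6)
r(D, P) = 3 (r(D, P) = sqrt(3 + 6) = sqrt(9) = 3)
B(L) = -4 - L + 2*L**2 (B(L) = (L**2 + 7*L) + (-4 + L**2 - 8*L) = -4 - L + 2*L**2)
-108*B(r(-1, H)) = -108*(-4 - 1*3 + 2*3**2) = -108*(-4 - 3 + 2*9) = -108*(-4 - 3 + 18) = -108*11 = -1188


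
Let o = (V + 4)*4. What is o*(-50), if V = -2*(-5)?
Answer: -2800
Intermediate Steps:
V = 10
o = 56 (o = (10 + 4)*4 = 14*4 = 56)
o*(-50) = 56*(-50) = -2800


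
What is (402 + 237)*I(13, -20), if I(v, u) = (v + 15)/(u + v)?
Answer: -2556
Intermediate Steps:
I(v, u) = (15 + v)/(u + v)
(402 + 237)*I(13, -20) = (402 + 237)*((15 + 13)/(-20 + 13)) = 639*(28/(-7)) = 639*(-1/7*28) = 639*(-4) = -2556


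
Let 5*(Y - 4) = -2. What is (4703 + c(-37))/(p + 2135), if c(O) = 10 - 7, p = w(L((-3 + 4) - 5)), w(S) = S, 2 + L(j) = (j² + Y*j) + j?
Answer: 23530/10653 ≈ 2.2088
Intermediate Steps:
Y = 18/5 (Y = 4 + (⅕)*(-2) = 4 - ⅖ = 18/5 ≈ 3.6000)
L(j) = -2 + j² + 23*j/5 (L(j) = -2 + ((j² + 18*j/5) + j) = -2 + (j² + 23*j/5) = -2 + j² + 23*j/5)
p = -22/5 (p = -2 + ((-3 + 4) - 5)² + 23*((-3 + 4) - 5)/5 = -2 + (1 - 5)² + 23*(1 - 5)/5 = -2 + (-4)² + (23/5)*(-4) = -2 + 16 - 92/5 = -22/5 ≈ -4.4000)
c(O) = 3
(4703 + c(-37))/(p + 2135) = (4703 + 3)/(-22/5 + 2135) = 4706/(10653/5) = 4706*(5/10653) = 23530/10653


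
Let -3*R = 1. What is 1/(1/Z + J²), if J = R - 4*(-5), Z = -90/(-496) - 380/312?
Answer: 90225/34809977 ≈ 0.0025919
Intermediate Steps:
R = -⅓ (R = -⅓*1 = -⅓ ≈ -0.33333)
Z = -10025/9672 (Z = -90*(-1/496) - 380*1/312 = 45/248 - 95/78 = -10025/9672 ≈ -1.0365)
J = 59/3 (J = -⅓ - 4*(-5) = -⅓ + 20 = 59/3 ≈ 19.667)
1/(1/Z + J²) = 1/(1/(-10025/9672) + (59/3)²) = 1/(-9672/10025 + 3481/9) = 1/(34809977/90225) = 90225/34809977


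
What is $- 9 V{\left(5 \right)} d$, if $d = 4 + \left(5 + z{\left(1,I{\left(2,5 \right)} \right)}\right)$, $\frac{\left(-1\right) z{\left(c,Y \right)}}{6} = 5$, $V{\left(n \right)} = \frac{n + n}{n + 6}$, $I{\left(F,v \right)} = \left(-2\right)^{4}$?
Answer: $\frac{1890}{11} \approx 171.82$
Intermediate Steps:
$I{\left(F,v \right)} = 16$
$V{\left(n \right)} = \frac{2 n}{6 + n}$
$z{\left(c,Y \right)} = -30$ ($z{\left(c,Y \right)} = \left(-6\right) 5 = -30$)
$d = -21$ ($d = 4 + \left(5 - 30\right) = 4 - 25 = -21$)
$- 9 V{\left(5 \right)} d = - 9 \cdot 2 \cdot 5 \frac{1}{6 + 5} \left(-21\right) = - 9 \cdot 2 \cdot 5 \cdot \frac{1}{11} \left(-21\right) = \left(-9\right) \frac{10}{11} \left(-21\right) = \left(- \frac{90}{11}\right) \left(-21\right) = \frac{1890}{11}$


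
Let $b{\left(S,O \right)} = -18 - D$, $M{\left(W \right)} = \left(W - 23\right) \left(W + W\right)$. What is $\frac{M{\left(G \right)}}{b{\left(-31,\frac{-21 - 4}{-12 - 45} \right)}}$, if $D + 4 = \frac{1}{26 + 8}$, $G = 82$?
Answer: $- \frac{328984}{477} \approx -689.69$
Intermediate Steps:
$D = - \frac{135}{34}$ ($D = -4 + \frac{1}{26 + 8} = -4 + \frac{1}{34} = - \frac{135}{34} \approx -3.9706$)
$M{\left(W \right)} = 2 W \left(-23 + W\right)$ ($M{\left(W \right)} = \left(-23 + W\right) 2 W = 2 W \left(-23 + W\right)$)
$b{\left(S,O \right)} = - \frac{477}{34}$ ($b{\left(S,O \right)} = -18 - - \frac{135}{34} = -18 + \frac{135}{34} = - \frac{477}{34}$)
$\frac{M{\left(G \right)}}{b{\left(-31,\frac{-21 - 4}{-12 - 45} \right)}} = \frac{2 \cdot 82 \left(-23 + 82\right)}{- \frac{477}{34}} = 2 \cdot 82 \cdot 59 \left(- \frac{34}{477}\right) = 9676 \left(- \frac{34}{477}\right) = - \frac{328984}{477}$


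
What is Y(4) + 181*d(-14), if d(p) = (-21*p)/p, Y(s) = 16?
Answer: -3785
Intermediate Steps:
d(p) = -21
Y(4) + 181*d(-14) = 16 + 181*(-21) = 16 - 3801 = -3785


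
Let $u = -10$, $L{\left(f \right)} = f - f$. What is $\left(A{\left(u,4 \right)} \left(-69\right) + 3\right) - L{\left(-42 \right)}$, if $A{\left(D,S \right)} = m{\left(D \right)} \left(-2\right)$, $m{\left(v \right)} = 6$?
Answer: $831$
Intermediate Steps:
$L{\left(f \right)} = 0$
$A{\left(D,S \right)} = -12$ ($A{\left(D,S \right)} = 6 \left(-2\right) = -12$)
$\left(A{\left(u,4 \right)} \left(-69\right) + 3\right) - L{\left(-42 \right)} = \left(\left(-12\right) \left(-69\right) + 3\right) - 0 = \left(828 + 3\right) + 0 = 831 + 0 = 831$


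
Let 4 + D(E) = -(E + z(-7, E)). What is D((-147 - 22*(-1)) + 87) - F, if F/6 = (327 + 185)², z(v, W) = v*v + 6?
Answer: -1572885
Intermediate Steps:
z(v, W) = 6 + v² (z(v, W) = v² + 6 = 6 + v²)
D(E) = -59 - E (D(E) = -4 - (E + (6 + (-7)²)) = -4 - (E + (6 + 49)) = -4 - (E + 55) = -4 - (55 + E) = -4 + (-55 - E) = -59 - E)
F = 1572864 (F = 6*(327 + 185)² = 6*512² = 6*262144 = 1572864)
D((-147 - 22*(-1)) + 87) - F = (-59 - ((-147 - 22*(-1)) + 87)) - 1*1572864 = (-59 - ((-147 + 22) + 87)) - 1572864 = (-59 - (-125 + 87)) - 1572864 = (-59 - 1*(-38)) - 1572864 = (-59 + 38) - 1572864 = -21 - 1572864 = -1572885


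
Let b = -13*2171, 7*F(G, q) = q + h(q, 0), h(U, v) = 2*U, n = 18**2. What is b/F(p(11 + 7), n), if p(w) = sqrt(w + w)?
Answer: -197561/972 ≈ -203.25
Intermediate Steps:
p(w) = sqrt(2)*sqrt(w) (p(w) = sqrt(2*w) = sqrt(2)*sqrt(w))
n = 324
F(G, q) = 3*q/7 (F(G, q) = (q + 2*q)/7 = (3*q)/7 = 3*q/7)
b = -28223
b/F(p(11 + 7), n) = -28223/((3/7)*324) = -28223/972/7 = -28223*7/972 = -197561/972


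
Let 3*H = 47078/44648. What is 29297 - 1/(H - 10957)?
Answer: 21497806585477/733788665 ≈ 29297.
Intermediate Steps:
H = 23539/66972 (H = (47078/44648)/3 = (47078*(1/44648))/3 = (⅓)*(23539/22324) = 23539/66972 ≈ 0.35148)
29297 - 1/(H - 10957) = 29297 - 1/(23539/66972 - 10957) = 29297 - 1/(-733788665/66972) = 29297 - 1*(-66972/733788665) = 29297 + 66972/733788665 = 21497806585477/733788665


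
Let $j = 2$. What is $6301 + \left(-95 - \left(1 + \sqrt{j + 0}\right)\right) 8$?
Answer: $5533 - 8 \sqrt{2} \approx 5521.7$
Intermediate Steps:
$6301 + \left(-95 - \left(1 + \sqrt{j + 0}\right)\right) 8 = 6301 + \left(-95 - \left(1 + \sqrt{2 + 0}\right)\right) 8 = 6301 + \left(-95 - \left(1 + \sqrt{2}\right)\right) 8 = 6301 + \left(-96 - \sqrt{2}\right) 8 = 6301 - \left(768 + 8 \sqrt{2}\right) = 5533 - 8 \sqrt{2}$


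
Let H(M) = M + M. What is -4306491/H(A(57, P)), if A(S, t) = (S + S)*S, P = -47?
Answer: -478499/1444 ≈ -331.37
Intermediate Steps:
A(S, t) = 2*S² (A(S, t) = (2*S)*S = 2*S²)
H(M) = 2*M
-4306491/H(A(57, P)) = -4306491/(2*(2*57²)) = -4306491/(2*(2*3249)) = -4306491/(2*6498) = -4306491/12996 = -4306491*1/12996 = -478499/1444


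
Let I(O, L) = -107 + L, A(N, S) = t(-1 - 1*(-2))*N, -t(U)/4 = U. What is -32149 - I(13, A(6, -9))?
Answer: -32018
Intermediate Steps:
t(U) = -4*U
A(N, S) = -4*N (A(N, S) = (-4*(-1 - 1*(-2)))*N = (-4*(-1 + 2))*N = (-4*1)*N = -4*N)
-32149 - I(13, A(6, -9)) = -32149 - (-107 - 4*6) = -32149 - (-107 - 24) = -32149 - 1*(-131) = -32149 + 131 = -32018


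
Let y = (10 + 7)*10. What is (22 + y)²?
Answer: 36864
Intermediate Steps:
y = 170 (y = 17*10 = 170)
(22 + y)² = (22 + 170)² = 192² = 36864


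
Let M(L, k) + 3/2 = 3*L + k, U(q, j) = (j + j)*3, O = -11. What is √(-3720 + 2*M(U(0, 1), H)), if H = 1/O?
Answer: I*√446149/11 ≈ 60.722*I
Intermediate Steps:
U(q, j) = 6*j (U(q, j) = (2*j)*3 = 6*j)
H = -1/11 (H = 1/(-11) = 1*(-1/11) = -1/11 ≈ -0.090909)
M(L, k) = -3/2 + k + 3*L (M(L, k) = -3/2 + (3*L + k) = -3/2 + (k + 3*L) = -3/2 + k + 3*L)
√(-3720 + 2*M(U(0, 1), H)) = √(-3720 + 2*(-3/2 - 1/11 + 3*(6*1))) = √(-3720 + 2*(-3/2 - 1/11 + 3*6)) = √(-3720 + 2*(-3/2 - 1/11 + 18)) = √(-3720 + 2*(361/22)) = √(-3720 + 361/11) = √(-40559/11) = I*√446149/11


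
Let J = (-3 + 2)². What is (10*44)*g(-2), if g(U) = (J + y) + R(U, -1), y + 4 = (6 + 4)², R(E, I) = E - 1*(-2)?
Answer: 42680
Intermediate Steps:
J = 1 (J = (-1)² = 1)
R(E, I) = 2 + E (R(E, I) = E + 2 = 2 + E)
y = 96 (y = -4 + (6 + 4)² = -4 + 10² = -4 + 100 = 96)
g(U) = 99 + U (g(U) = (1 + 96) + (2 + U) = 97 + (2 + U) = 99 + U)
(10*44)*g(-2) = (10*44)*(99 - 2) = 440*97 = 42680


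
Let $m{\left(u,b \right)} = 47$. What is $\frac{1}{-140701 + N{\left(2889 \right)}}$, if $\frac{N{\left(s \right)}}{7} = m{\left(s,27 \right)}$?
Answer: $- \frac{1}{140372} \approx -7.1239 \cdot 10^{-6}$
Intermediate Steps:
$N{\left(s \right)} = 329$ ($N{\left(s \right)} = 7 \cdot 47 = 329$)
$\frac{1}{-140701 + N{\left(2889 \right)}} = \frac{1}{-140701 + 329} = \frac{1}{-140372} = - \frac{1}{140372}$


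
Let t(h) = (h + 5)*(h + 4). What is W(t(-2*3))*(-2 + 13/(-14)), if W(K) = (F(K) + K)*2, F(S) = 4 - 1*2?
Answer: -164/7 ≈ -23.429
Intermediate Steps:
F(S) = 2 (F(S) = 4 - 2 = 2)
t(h) = (4 + h)*(5 + h) (t(h) = (5 + h)*(4 + h) = (4 + h)*(5 + h))
W(K) = 4 + 2*K (W(K) = (2 + K)*2 = 4 + 2*K)
W(t(-2*3))*(-2 + 13/(-14)) = (4 + 2*(20 + (-2*3)² + 9*(-2*3)))*(-2 + 13/(-14)) = (4 + 2*(20 + (-6)² + 9*(-6)))*(-2 + 13*(-1/14)) = (4 + 2*(20 + 36 - 54))*(-2 - 13/14) = (4 + 2*2)*(-41/14) = (4 + 4)*(-41/14) = 8*(-41/14) = -164/7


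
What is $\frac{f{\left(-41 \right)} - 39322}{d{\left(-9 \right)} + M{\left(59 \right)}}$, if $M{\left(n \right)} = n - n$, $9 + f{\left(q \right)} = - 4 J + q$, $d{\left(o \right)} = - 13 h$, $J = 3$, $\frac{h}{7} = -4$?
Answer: $- \frac{9846}{91} \approx -108.2$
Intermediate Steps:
$h = -28$ ($h = 7 \left(-4\right) = -28$)
$d{\left(o \right)} = 364$ ($d{\left(o \right)} = \left(-13\right) \left(-28\right) = 364$)
$f{\left(q \right)} = -21 + q$ ($f{\left(q \right)} = -9 + \left(\left(-4\right) 3 + q\right) = -9 + \left(-12 + q\right) = -21 + q$)
$M{\left(n \right)} = 0$
$\frac{f{\left(-41 \right)} - 39322}{d{\left(-9 \right)} + M{\left(59 \right)}} = \frac{\left(-21 - 41\right) - 39322}{364 + 0} = \frac{-62 - 39322}{364} = \left(-39384\right) \frac{1}{364} = - \frac{9846}{91}$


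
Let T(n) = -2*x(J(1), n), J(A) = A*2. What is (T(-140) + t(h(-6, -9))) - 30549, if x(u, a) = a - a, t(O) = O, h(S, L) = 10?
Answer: -30539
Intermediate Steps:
J(A) = 2*A
x(u, a) = 0
T(n) = 0 (T(n) = -2*0 = 0)
(T(-140) + t(h(-6, -9))) - 30549 = (0 + 10) - 30549 = 10 - 30549 = -30539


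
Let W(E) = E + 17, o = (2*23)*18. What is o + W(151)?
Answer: 996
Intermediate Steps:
o = 828 (o = 46*18 = 828)
W(E) = 17 + E
o + W(151) = 828 + (17 + 151) = 828 + 168 = 996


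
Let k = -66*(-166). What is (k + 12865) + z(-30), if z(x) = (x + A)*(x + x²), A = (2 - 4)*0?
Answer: -2279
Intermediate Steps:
k = 10956
A = 0 (A = -2*0 = 0)
z(x) = x*(x + x²) (z(x) = (x + 0)*(x + x²) = x*(x + x²))
(k + 12865) + z(-30) = (10956 + 12865) + (-30)²*(1 - 30) = 23821 + 900*(-29) = 23821 - 26100 = -2279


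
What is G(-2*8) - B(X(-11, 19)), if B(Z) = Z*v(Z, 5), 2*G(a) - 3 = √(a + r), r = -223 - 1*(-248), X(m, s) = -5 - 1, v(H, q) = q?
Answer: 33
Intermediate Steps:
X(m, s) = -6
r = 25 (r = -223 + 248 = 25)
G(a) = 3/2 + √(25 + a)/2 (G(a) = 3/2 + √(a + 25)/2 = 3/2 + √(25 + a)/2)
B(Z) = 5*Z (B(Z) = Z*5 = 5*Z)
G(-2*8) - B(X(-11, 19)) = (3/2 + √(25 - 2*8)/2) - 5*(-6) = (3/2 + √(25 - 16)/2) - 1*(-30) = (3/2 + √9/2) + 30 = (3/2 + (½)*3) + 30 = (3/2 + 3/2) + 30 = 3 + 30 = 33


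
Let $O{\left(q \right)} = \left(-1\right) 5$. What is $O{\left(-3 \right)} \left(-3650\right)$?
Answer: $18250$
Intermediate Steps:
$O{\left(q \right)} = -5$
$O{\left(-3 \right)} \left(-3650\right) = \left(-5\right) \left(-3650\right) = 18250$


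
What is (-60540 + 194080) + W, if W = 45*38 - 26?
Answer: 135224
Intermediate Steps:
W = 1684 (W = 1710 - 26 = 1684)
(-60540 + 194080) + W = (-60540 + 194080) + 1684 = 133540 + 1684 = 135224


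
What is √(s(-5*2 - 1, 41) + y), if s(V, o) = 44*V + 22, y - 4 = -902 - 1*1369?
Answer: I*√2729 ≈ 52.24*I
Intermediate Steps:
y = -2267 (y = 4 + (-902 - 1*1369) = 4 + (-902 - 1369) = 4 - 2271 = -2267)
s(V, o) = 22 + 44*V
√(s(-5*2 - 1, 41) + y) = √((22 + 44*(-5*2 - 1)) - 2267) = √((22 + 44*(-10 - 1)) - 2267) = √((22 + 44*(-11)) - 2267) = √((22 - 484) - 2267) = √(-462 - 2267) = √(-2729) = I*√2729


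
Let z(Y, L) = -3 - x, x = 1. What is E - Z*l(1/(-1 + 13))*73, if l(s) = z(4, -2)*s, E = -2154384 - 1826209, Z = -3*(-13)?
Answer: -3979644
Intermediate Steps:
z(Y, L) = -4 (z(Y, L) = -3 - 1*1 = -3 - 1 = -4)
Z = 39
E = -3980593
l(s) = -4*s
E - Z*l(1/(-1 + 13))*73 = -3980593 - 39*(-4/(-1 + 13))*73 = -3980593 - 39*(-4/12)*73 = -3980593 - 39*(-4*1/12)*73 = -3980593 - 39*(-1/3)*73 = -3980593 - (-13)*73 = -3980593 - 1*(-949) = -3980593 + 949 = -3979644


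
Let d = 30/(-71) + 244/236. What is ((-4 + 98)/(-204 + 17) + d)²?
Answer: 7248989881/613626255649 ≈ 0.011813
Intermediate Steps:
d = 2561/4189 (d = 30*(-1/71) + 244*(1/236) = -30/71 + 61/59 = 2561/4189 ≈ 0.61136)
((-4 + 98)/(-204 + 17) + d)² = ((-4 + 98)/(-204 + 17) + 2561/4189)² = (94/(-187) + 2561/4189)² = (94*(-1/187) + 2561/4189)² = (-94/187 + 2561/4189)² = (85141/783343)² = 7248989881/613626255649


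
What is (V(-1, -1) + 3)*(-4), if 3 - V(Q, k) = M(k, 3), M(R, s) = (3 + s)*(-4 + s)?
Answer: -48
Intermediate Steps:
M(R, s) = (-4 + s)*(3 + s)
V(Q, k) = 9 (V(Q, k) = 3 - (-12 + 3**2 - 1*3) = 3 - (-12 + 9 - 3) = 3 - 1*(-6) = 3 + 6 = 9)
(V(-1, -1) + 3)*(-4) = (9 + 3)*(-4) = 12*(-4) = -48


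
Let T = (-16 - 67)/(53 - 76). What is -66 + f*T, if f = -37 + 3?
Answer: -4340/23 ≈ -188.70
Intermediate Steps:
f = -34
T = 83/23 (T = -83/(-23) = -83*(-1/23) = 83/23 ≈ 3.6087)
-66 + f*T = -66 - 34*83/23 = -66 - 2822/23 = -4340/23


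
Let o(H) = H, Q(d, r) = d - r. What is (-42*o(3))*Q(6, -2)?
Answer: -1008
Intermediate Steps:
(-42*o(3))*Q(6, -2) = (-42*3)*(6 - 1*(-2)) = -126*(6 + 2) = -126*8 = -1008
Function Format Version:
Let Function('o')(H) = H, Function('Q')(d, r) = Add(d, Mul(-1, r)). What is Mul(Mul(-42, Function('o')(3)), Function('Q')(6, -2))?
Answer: -1008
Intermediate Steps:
Mul(Mul(-42, Function('o')(3)), Function('Q')(6, -2)) = Mul(Mul(-42, 3), Add(6, Mul(-1, -2))) = Mul(-126, Add(6, 2)) = Mul(-126, 8) = -1008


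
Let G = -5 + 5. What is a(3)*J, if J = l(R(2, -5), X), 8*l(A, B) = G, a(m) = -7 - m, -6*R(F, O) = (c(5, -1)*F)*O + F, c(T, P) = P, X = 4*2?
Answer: 0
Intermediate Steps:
X = 8
R(F, O) = -F/6 + F*O/6 (R(F, O) = -((-F)*O + F)/6 = -(-F*O + F)/6 = -(F - F*O)/6 = -F/6 + F*O/6)
G = 0
l(A, B) = 0 (l(A, B) = (⅛)*0 = 0)
J = 0
a(3)*J = (-7 - 1*3)*0 = (-7 - 3)*0 = -10*0 = 0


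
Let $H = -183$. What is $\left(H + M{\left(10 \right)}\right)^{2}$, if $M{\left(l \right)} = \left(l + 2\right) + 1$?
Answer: $28900$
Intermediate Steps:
$M{\left(l \right)} = 3 + l$ ($M{\left(l \right)} = \left(2 + l\right) + 1 = 3 + l$)
$\left(H + M{\left(10 \right)}\right)^{2} = \left(-183 + \left(3 + 10\right)\right)^{2} = \left(-183 + 13\right)^{2} = \left(-170\right)^{2} = 28900$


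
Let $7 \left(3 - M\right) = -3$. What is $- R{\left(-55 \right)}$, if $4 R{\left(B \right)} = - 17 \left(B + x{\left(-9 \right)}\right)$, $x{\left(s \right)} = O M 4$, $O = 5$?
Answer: $\frac{1615}{28} \approx 57.679$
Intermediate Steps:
$M = \frac{24}{7}$ ($M = 3 - - \frac{3}{7} = 3 + \frac{3}{7} = \frac{24}{7} \approx 3.4286$)
$x{\left(s \right)} = \frac{480}{7}$ ($x{\left(s \right)} = 5 \cdot \frac{24}{7} \cdot 4 = \frac{120}{7} \cdot 4 = \frac{480}{7}$)
$R{\left(B \right)} = - \frac{2040}{7} - \frac{17 B}{4}$ ($R{\left(B \right)} = \frac{\left(-17\right) \left(B + \frac{480}{7}\right)}{4} = \frac{\left(-17\right) \left(\frac{480}{7} + B\right)}{4} = \frac{- \frac{8160}{7} - 17 B}{4} = - \frac{2040}{7} - \frac{17 B}{4}$)
$- R{\left(-55 \right)} = - (- \frac{2040}{7} - - \frac{935}{4}) = - (- \frac{2040}{7} + \frac{935}{4}) = \left(-1\right) \left(- \frac{1615}{28}\right) = \frac{1615}{28}$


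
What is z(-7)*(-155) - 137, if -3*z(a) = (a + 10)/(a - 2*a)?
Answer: -804/7 ≈ -114.86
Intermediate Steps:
z(a) = (10 + a)/(3*a) (z(a) = -(a + 10)/(3*(a - 2*a)) = -(10 + a)/(3*((-a))) = -(10 + a)*(-1/a)/3 = -(-1)*(10 + a)/(3*a) = (10 + a)/(3*a))
z(-7)*(-155) - 137 = ((1/3)*(10 - 7)/(-7))*(-155) - 137 = ((1/3)*(-1/7)*3)*(-155) - 137 = -1/7*(-155) - 137 = 155/7 - 137 = -804/7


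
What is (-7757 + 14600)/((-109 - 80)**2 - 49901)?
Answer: -6843/14180 ≈ -0.48258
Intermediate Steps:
(-7757 + 14600)/((-109 - 80)**2 - 49901) = 6843/((-189)**2 - 49901) = 6843/(35721 - 49901) = 6843/(-14180) = 6843*(-1/14180) = -6843/14180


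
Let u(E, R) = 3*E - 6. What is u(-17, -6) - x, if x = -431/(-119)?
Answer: -7214/119 ≈ -60.622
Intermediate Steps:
u(E, R) = -6 + 3*E
x = 431/119 (x = -431*(-1/119) = 431/119 ≈ 3.6218)
u(-17, -6) - x = (-6 + 3*(-17)) - 1*431/119 = (-6 - 51) - 431/119 = -57 - 431/119 = -7214/119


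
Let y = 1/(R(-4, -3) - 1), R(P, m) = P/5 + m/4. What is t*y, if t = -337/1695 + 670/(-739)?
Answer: 5538772/12776571 ≈ 0.43351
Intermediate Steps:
R(P, m) = m/4 + P/5 (R(P, m) = P*(⅕) + m*(¼) = P/5 + m/4 = m/4 + P/5)
t = -1384693/1252605 (t = -337*1/1695 + 670*(-1/739) = -337/1695 - 670/739 = -1384693/1252605 ≈ -1.1054)
y = -20/51 (y = 1/(((¼)*(-3) + (⅕)*(-4)) - 1) = 1/((-¾ - ⅘) - 1) = 1/(-31/20 - 1) = 1/(-51/20) = -20/51 ≈ -0.39216)
t*y = -1384693/1252605*(-20/51) = 5538772/12776571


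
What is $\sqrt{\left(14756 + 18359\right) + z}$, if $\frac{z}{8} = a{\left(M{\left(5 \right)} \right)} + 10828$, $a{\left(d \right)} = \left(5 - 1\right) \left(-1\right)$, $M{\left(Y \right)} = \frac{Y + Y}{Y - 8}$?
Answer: $7 \sqrt{2443} \approx 345.99$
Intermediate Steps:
$M{\left(Y \right)} = \frac{2 Y}{-8 + Y}$
$a{\left(d \right)} = -4$ ($a{\left(d \right)} = 4 \left(-1\right) = -4$)
$z = 86592$ ($z = 8 \left(-4 + 10828\right) = 8 \cdot 10824 = 86592$)
$\sqrt{\left(14756 + 18359\right) + z} = \sqrt{\left(14756 + 18359\right) + 86592} = \sqrt{33115 + 86592} = \sqrt{119707} = 7 \sqrt{2443}$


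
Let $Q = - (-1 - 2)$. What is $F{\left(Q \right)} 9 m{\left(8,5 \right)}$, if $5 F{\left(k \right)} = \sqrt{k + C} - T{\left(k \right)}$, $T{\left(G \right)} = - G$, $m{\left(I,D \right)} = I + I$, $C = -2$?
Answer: $\frac{576}{5} \approx 115.2$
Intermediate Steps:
$m{\left(I,D \right)} = 2 I$
$Q = 3$ ($Q = - (-1 - 2) = \left(-1\right) \left(-3\right) = 3$)
$F{\left(k \right)} = \frac{k}{5} + \frac{\sqrt{-2 + k}}{5}$ ($F{\left(k \right)} = \frac{\sqrt{k - 2} - - k}{5} = \frac{\sqrt{-2 + k} + k}{5} = \frac{k + \sqrt{-2 + k}}{5} = \frac{k}{5} + \frac{\sqrt{-2 + k}}{5}$)
$F{\left(Q \right)} 9 m{\left(8,5 \right)} = \left(\frac{1}{5} \cdot 3 + \frac{\sqrt{-2 + 3}}{5}\right) 9 \cdot 2 \cdot 8 = \left(\frac{3}{5} + \frac{\sqrt{1}}{5}\right) 9 \cdot 16 = \left(\frac{3}{5} + \frac{1}{5} \cdot 1\right) 9 \cdot 16 = \left(\frac{3}{5} + \frac{1}{5}\right) 9 \cdot 16 = \frac{4}{5} \cdot 9 \cdot 16 = \frac{36}{5} \cdot 16 = \frac{576}{5}$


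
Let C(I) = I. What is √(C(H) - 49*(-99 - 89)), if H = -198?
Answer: √9014 ≈ 94.942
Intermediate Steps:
√(C(H) - 49*(-99 - 89)) = √(-198 - 49*(-99 - 89)) = √(-198 - 49*(-188)) = √(-198 + 9212) = √9014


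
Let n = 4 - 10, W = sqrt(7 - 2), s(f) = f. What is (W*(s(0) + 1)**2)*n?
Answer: -6*sqrt(5) ≈ -13.416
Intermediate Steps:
W = sqrt(5) ≈ 2.2361
n = -6
(W*(s(0) + 1)**2)*n = (sqrt(5)*(0 + 1)**2)*(-6) = (sqrt(5)*1**2)*(-6) = (sqrt(5)*1)*(-6) = sqrt(5)*(-6) = -6*sqrt(5)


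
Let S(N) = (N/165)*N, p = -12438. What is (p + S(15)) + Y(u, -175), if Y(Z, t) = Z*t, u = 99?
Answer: -327378/11 ≈ -29762.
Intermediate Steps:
S(N) = N**2/165 (S(N) = (N*(1/165))*N = (N/165)*N = N**2/165)
(p + S(15)) + Y(u, -175) = (-12438 + (1/165)*15**2) + 99*(-175) = (-12438 + (1/165)*225) - 17325 = (-12438 + 15/11) - 17325 = -136803/11 - 17325 = -327378/11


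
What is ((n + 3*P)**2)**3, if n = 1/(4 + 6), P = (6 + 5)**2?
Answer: 2291698568553679565281/1000000 ≈ 2.2917e+15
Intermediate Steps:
P = 121 (P = 11**2 = 121)
n = 1/10 ≈ 0.10000
((n + 3*P)**2)**3 = ((1/10 + 3*121)**2)**3 = ((1/10 + 363)**2)**3 = ((3631/10)**2)**3 = (13184161/100)**3 = 2291698568553679565281/1000000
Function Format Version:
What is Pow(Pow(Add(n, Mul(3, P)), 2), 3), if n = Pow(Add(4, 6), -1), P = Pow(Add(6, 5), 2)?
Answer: Rational(2291698568553679565281, 1000000) ≈ 2.2917e+15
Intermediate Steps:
P = 121 (P = Pow(11, 2) = 121)
n = Rational(1, 10) (n = Pow(10, -1) = Rational(1, 10) ≈ 0.10000)
Pow(Pow(Add(n, Mul(3, P)), 2), 3) = Pow(Pow(Add(Rational(1, 10), Mul(3, 121)), 2), 3) = Pow(Pow(Add(Rational(1, 10), 363), 2), 3) = Pow(Pow(Rational(3631, 10), 2), 3) = Pow(Rational(13184161, 100), 3) = Rational(2291698568553679565281, 1000000)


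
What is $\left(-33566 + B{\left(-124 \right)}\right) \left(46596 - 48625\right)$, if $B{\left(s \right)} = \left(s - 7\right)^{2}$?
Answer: $33285745$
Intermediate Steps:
$B{\left(s \right)} = \left(-7 + s\right)^{2}$
$\left(-33566 + B{\left(-124 \right)}\right) \left(46596 - 48625\right) = \left(-33566 + \left(-7 - 124\right)^{2}\right) \left(46596 - 48625\right) = \left(-33566 + \left(-131\right)^{2}\right) \left(-2029\right) = \left(-33566 + 17161\right) \left(-2029\right) = \left(-16405\right) \left(-2029\right) = 33285745$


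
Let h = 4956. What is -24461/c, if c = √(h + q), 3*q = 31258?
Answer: -24461*√138378/46126 ≈ -197.27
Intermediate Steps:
q = 31258/3 (q = (⅓)*31258 = 31258/3 ≈ 10419.)
c = √138378/3 (c = √(4956 + 31258/3) = √(46126/3) = √138378/3 ≈ 124.00)
-24461/c = -24461*√138378/46126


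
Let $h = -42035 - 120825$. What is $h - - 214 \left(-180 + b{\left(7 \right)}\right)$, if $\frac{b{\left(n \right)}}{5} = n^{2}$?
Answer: $-148950$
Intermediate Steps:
$b{\left(n \right)} = 5 n^{2}$
$h = -162860$ ($h = -42035 - 120825 = -162860$)
$h - - 214 \left(-180 + b{\left(7 \right)}\right) = -162860 - - 214 \left(-180 + 5 \cdot 7^{2}\right) = -162860 - - 214 \left(-180 + 5 \cdot 49\right) = -162860 - - 214 \left(-180 + 245\right) = -162860 - \left(-214\right) 65 = -162860 - -13910 = -162860 + 13910 = -148950$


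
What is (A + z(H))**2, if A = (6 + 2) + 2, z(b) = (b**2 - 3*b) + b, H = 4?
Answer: 324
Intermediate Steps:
z(b) = b**2 - 2*b
A = 10 (A = 8 + 2 = 10)
(A + z(H))**2 = (10 + 4*(-2 + 4))**2 = (10 + 4*2)**2 = (10 + 8)**2 = 18**2 = 324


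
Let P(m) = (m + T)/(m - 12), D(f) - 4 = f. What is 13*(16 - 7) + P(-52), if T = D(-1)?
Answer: 7537/64 ≈ 117.77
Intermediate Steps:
D(f) = 4 + f
T = 3 (T = 4 - 1 = 3)
P(m) = (3 + m)/(-12 + m) (P(m) = (m + 3)/(m - 12) = (3 + m)/(-12 + m))
13*(16 - 7) + P(-52) = 13*(16 - 7) + (3 - 52)/(-12 - 52) = 13*9 - 49/(-64) = 117 - 1/64*(-49) = 117 + 49/64 = 7537/64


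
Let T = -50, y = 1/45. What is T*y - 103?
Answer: -937/9 ≈ -104.11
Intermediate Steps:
y = 1/45 ≈ 0.022222
T*y - 103 = -50*1/45 - 103 = -10/9 - 103 = -937/9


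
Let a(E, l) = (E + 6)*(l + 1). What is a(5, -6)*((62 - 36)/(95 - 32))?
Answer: -1430/63 ≈ -22.698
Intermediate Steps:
a(E, l) = (1 + l)*(6 + E) (a(E, l) = (6 + E)*(1 + l) = (1 + l)*(6 + E))
a(5, -6)*((62 - 36)/(95 - 32)) = (6 + 5 + 6*(-6) + 5*(-6))*((62 - 36)/(95 - 32)) = (6 + 5 - 36 - 30)*(26/63) = -1430/63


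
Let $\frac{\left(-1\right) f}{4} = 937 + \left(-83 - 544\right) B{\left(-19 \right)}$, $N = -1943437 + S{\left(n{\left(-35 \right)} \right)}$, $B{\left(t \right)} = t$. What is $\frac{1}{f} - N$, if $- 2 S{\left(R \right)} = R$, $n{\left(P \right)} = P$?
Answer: $\frac{99891762299}{51400} \approx 1.9434 \cdot 10^{6}$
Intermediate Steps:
$S{\left(R \right)} = - \frac{R}{2}$
$N = - \frac{3886839}{2}$ ($N = -1943437 - - \frac{35}{2} = -1943437 + \frac{35}{2} = - \frac{3886839}{2} \approx -1.9434 \cdot 10^{6}$)
$f = -51400$ ($f = - 4 \left(937 + \left(-83 - 544\right) \left(-19\right)\right) = - 4 \left(937 - -11913\right) = - 4 \left(937 + 11913\right) = \left(-4\right) 12850 = -51400$)
$\frac{1}{f} - N = \frac{1}{-51400} - - \frac{3886839}{2} = - \frac{1}{51400} + \frac{3886839}{2} = \frac{99891762299}{51400}$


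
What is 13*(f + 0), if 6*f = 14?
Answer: 91/3 ≈ 30.333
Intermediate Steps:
f = 7/3 (f = (1/6)*14 = 7/3 ≈ 2.3333)
13*(f + 0) = 13*(7/3 + 0) = 13*(7/3) = 91/3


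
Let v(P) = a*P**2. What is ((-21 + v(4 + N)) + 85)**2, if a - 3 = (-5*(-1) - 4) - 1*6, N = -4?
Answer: 4096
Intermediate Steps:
a = -2 (a = 3 + ((-5*(-1) - 4) - 1*6) = 3 + ((5 - 4) - 6) = 3 + (1 - 6) = 3 - 5 = -2)
v(P) = -2*P**2
((-21 + v(4 + N)) + 85)**2 = ((-21 - 2*(4 - 4)**2) + 85)**2 = ((-21 - 2*0**2) + 85)**2 = ((-21 - 2*0) + 85)**2 = ((-21 + 0) + 85)**2 = (-21 + 85)**2 = 64**2 = 4096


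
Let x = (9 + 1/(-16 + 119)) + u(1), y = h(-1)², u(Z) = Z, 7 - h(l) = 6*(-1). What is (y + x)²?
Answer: 339959844/10609 ≈ 32044.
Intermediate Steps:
h(l) = 13 (h(l) = 7 - 6*(-1) = 7 - 1*(-6) = 7 + 6 = 13)
y = 169 (y = 13² = 169)
x = 1031/103 (x = (9 + 1/(-16 + 119)) + 1 = (9 + 1/103) + 1 = 928/103 + 1 = 1031/103 ≈ 10.010)
(y + x)² = (169 + 1031/103)² = (18438/103)² = 339959844/10609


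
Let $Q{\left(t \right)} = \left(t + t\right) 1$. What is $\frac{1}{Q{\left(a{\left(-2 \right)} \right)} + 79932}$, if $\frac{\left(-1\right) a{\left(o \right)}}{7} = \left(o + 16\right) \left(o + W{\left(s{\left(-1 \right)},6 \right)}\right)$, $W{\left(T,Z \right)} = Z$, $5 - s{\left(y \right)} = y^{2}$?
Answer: $\frac{1}{79148} \approx 1.2635 \cdot 10^{-5}$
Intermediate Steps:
$s{\left(y \right)} = 5 - y^{2}$
$a{\left(o \right)} = - 7 \left(6 + o\right) \left(16 + o\right)$ ($a{\left(o \right)} = - 7 \left(o + 16\right) \left(o + 6\right) = - 7 \left(16 + o\right) \left(6 + o\right) = - 7 \left(6 + o\right) \left(16 + o\right)$)
$Q{\left(t \right)} = 2 t$ ($Q{\left(t \right)} = 2 t 1 = 2 t$)
$\frac{1}{Q{\left(a{\left(-2 \right)} \right)} + 79932} = \frac{1}{2 \left(-672 - -308 - 7 \left(-2\right)^{2}\right) + 79932} = \frac{1}{2 \left(-672 + 308 - 28\right) + 79932} = \frac{1}{2 \left(-392\right) + 79932} = \frac{1}{-784 + 79932} = \frac{1}{79148}$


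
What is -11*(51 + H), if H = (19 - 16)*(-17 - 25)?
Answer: 825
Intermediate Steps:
H = -126 (H = 3*(-42) = -126)
-11*(51 + H) = -11*(51 - 126) = -11*(-75) = 825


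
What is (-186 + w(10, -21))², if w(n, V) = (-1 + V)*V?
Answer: 76176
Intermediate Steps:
w(n, V) = V*(-1 + V)
(-186 + w(10, -21))² = (-186 - 21*(-1 - 21))² = (-186 - 21*(-22))² = (-186 + 462)² = 276² = 76176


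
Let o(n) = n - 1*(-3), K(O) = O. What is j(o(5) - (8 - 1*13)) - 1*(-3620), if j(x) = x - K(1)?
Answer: 3632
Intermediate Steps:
o(n) = 3 + n (o(n) = n + 3 = 3 + n)
j(x) = -1 + x (j(x) = x - 1*1 = x - 1 = -1 + x)
j(o(5) - (8 - 1*13)) - 1*(-3620) = (-1 + ((3 + 5) - (8 - 1*13))) - 1*(-3620) = (-1 + (8 - (8 - 13))) + 3620 = (-1 + (8 - 1*(-5))) + 3620 = (-1 + (8 + 5)) + 3620 = (-1 + 13) + 3620 = 12 + 3620 = 3632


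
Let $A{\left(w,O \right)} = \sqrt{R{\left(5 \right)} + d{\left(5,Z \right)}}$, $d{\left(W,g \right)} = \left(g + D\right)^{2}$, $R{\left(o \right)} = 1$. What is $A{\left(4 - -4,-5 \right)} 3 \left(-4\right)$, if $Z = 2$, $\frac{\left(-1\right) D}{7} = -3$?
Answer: $- 12 \sqrt{530} \approx -276.26$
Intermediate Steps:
$D = 21$ ($D = \left(-7\right) \left(-3\right) = 21$)
$d{\left(W,g \right)} = \left(21 + g\right)^{2}$ ($d{\left(W,g \right)} = \left(g + 21\right)^{2} = \left(21 + g\right)^{2}$)
$A{\left(w,O \right)} = \sqrt{530}$ ($A{\left(w,O \right)} = \sqrt{1 + \left(21 + 2\right)^{2}} = \sqrt{1 + 23^{2}} = \sqrt{1 + 529} = \sqrt{530}$)
$A{\left(4 - -4,-5 \right)} 3 \left(-4\right) = \sqrt{530} \cdot 3 \left(-4\right) = 3 \sqrt{530} \left(-4\right) = - 12 \sqrt{530}$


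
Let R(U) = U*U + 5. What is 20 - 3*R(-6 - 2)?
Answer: -187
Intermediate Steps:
R(U) = 5 + U² (R(U) = U² + 5 = 5 + U²)
20 - 3*R(-6 - 2) = 20 - 3*(5 + (-6 - 2)²) = 20 - 3*(5 + (-8)²) = 20 - 3*(5 + 64) = 20 - 3*69 = 20 - 207 = -187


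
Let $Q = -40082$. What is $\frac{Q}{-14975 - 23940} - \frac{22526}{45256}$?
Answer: $\frac{468675851}{880568620} \approx 0.53224$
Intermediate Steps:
$\frac{Q}{-14975 - 23940} - \frac{22526}{45256} = - \frac{40082}{-14975 - 23940} - \frac{22526}{45256} = - \frac{40082}{-38915} - \frac{11263}{22628} = \left(-40082\right) \left(- \frac{1}{38915}\right) - \frac{11263}{22628} = \frac{40082}{38915} - \frac{11263}{22628} = \frac{468675851}{880568620}$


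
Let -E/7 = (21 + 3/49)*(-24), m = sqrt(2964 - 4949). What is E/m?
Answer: -24768*I*sqrt(1985)/13895 ≈ -79.417*I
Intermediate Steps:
m = I*sqrt(1985) (m = sqrt(-1985) = I*sqrt(1985) ≈ 44.553*I)
E = 24768/7 (E = -7*(21 + 3/49)*(-24) = -1032*(-24)/7 = -7*(-24768/49) = 24768/7 ≈ 3538.3)
E/m = 24768/(7*((I*sqrt(1985)))) = 24768*(-I*sqrt(1985)/1985)/7 = -24768*I*sqrt(1985)/13895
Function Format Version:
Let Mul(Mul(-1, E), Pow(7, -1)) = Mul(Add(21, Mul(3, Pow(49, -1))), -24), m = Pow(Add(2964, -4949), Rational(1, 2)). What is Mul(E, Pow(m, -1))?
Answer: Mul(Rational(-24768, 13895), I, Pow(1985, Rational(1, 2))) ≈ Mul(-79.417, I)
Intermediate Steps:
m = Mul(I, Pow(1985, Rational(1, 2))) (m = Pow(-1985, Rational(1, 2)) = Mul(I, Pow(1985, Rational(1, 2))) ≈ Mul(44.553, I))
E = Rational(24768, 7) (E = Mul(-7, Mul(Add(21, Mul(3, Pow(49, -1))), -24)) = Mul(-7, Mul(Add(21, Mul(3, Rational(1, 49))), -24)) = Mul(-7, Mul(Add(21, Rational(3, 49)), -24)) = Mul(-7, Mul(Rational(1032, 49), -24)) = Mul(-7, Rational(-24768, 49)) = Rational(24768, 7) ≈ 3538.3)
Mul(E, Pow(m, -1)) = Mul(Rational(24768, 7), Pow(Mul(I, Pow(1985, Rational(1, 2))), -1)) = Mul(Rational(24768, 7), Mul(Rational(-1, 1985), I, Pow(1985, Rational(1, 2)))) = Mul(Rational(-24768, 13895), I, Pow(1985, Rational(1, 2)))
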